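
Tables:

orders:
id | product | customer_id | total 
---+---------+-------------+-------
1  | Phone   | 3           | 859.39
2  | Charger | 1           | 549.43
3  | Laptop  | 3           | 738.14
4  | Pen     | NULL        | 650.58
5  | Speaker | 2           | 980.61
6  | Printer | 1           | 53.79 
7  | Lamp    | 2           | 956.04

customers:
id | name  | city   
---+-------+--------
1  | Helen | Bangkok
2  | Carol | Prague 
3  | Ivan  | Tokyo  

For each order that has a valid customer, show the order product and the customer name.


INNER JOIN keeps only orders rows whose customer_id matches an id in customers. Walk through each order:
  - order 1 (Phone): customer_id=3 -> matches Ivan
  - order 2 (Charger): customer_id=1 -> matches Helen
  - order 3 (Laptop): customer_id=3 -> matches Ivan
  - order 4 (Pen): customer_id=NULL, no match -> dropped
  - order 5 (Speaker): customer_id=2 -> matches Carol
  - order 6 (Printer): customer_id=1 -> matches Helen
  - order 7 (Lamp): customer_id=2 -> matches Carol
So 1 of 7 rows is dropped.

SQL:
SELECT a.product, b.name AS customer
FROM orders a
INNER JOIN customers b ON a.customer_id = b.id

Result:
product | customer
--------+---------
Phone   | Ivan    
Charger | Helen   
Laptop  | Ivan    
Speaker | Carol   
Printer | Helen   
Lamp    | Carol   


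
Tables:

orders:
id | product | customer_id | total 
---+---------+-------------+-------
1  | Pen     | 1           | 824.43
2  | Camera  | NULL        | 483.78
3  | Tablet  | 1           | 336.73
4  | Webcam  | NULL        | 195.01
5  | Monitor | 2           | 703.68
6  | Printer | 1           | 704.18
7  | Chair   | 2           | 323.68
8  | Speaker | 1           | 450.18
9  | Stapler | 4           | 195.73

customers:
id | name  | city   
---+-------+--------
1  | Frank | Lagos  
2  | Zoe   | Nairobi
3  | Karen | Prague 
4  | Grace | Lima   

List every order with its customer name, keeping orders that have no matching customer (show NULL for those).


LEFT JOIN keeps every row from orders (the left table); where customer_id has no match in customers, the customer columns become NULL. Walk through each order:
  - order 1 (Pen): customer_id=1 -> matches Frank
  - order 2 (Camera): customer_id=NULL, no match -> kept with NULL
  - order 3 (Tablet): customer_id=1 -> matches Frank
  - order 4 (Webcam): customer_id=NULL, no match -> kept with NULL
  - order 5 (Monitor): customer_id=2 -> matches Zoe
  - order 6 (Printer): customer_id=1 -> matches Frank
  - order 7 (Chair): customer_id=2 -> matches Zoe
  - order 8 (Speaker): customer_id=1 -> matches Frank
  - order 9 (Stapler): customer_id=4 -> matches Grace
All 9 rows appear; 2 have NULL customer.

SQL:
SELECT a.product, b.name AS customer
FROM orders a
LEFT JOIN customers b ON a.customer_id = b.id

Result:
product | customer
--------+---------
Pen     | Frank   
Camera  | NULL    
Tablet  | Frank   
Webcam  | NULL    
Monitor | Zoe     
Printer | Frank   
Chair   | Zoe     
Speaker | Frank   
Stapler | Grace   


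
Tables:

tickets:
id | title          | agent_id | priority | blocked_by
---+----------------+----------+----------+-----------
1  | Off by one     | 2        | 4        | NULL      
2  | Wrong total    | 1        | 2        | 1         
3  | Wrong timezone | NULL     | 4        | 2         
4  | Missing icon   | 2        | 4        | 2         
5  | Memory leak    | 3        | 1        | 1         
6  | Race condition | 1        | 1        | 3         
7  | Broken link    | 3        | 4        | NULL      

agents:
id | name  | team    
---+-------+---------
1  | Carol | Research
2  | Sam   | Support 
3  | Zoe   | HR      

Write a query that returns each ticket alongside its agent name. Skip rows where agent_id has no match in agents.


INNER JOIN keeps only tickets rows whose agent_id matches an id in agents. Walk through each ticket:
  - ticket 1 (Off by one): agent_id=2 -> matches Sam
  - ticket 2 (Wrong total): agent_id=1 -> matches Carol
  - ticket 3 (Wrong timezone): agent_id=NULL, no match -> dropped
  - ticket 4 (Missing icon): agent_id=2 -> matches Sam
  - ticket 5 (Memory leak): agent_id=3 -> matches Zoe
  - ticket 6 (Race condition): agent_id=1 -> matches Carol
  - ticket 7 (Broken link): agent_id=3 -> matches Zoe
So 1 of 7 rows is dropped.

SQL:
SELECT a.title, b.name AS agent
FROM tickets a
INNER JOIN agents b ON a.agent_id = b.id

Result:
title          | agent
---------------+------
Off by one     | Sam  
Wrong total    | Carol
Missing icon   | Sam  
Memory leak    | Zoe  
Race condition | Carol
Broken link    | Zoe  


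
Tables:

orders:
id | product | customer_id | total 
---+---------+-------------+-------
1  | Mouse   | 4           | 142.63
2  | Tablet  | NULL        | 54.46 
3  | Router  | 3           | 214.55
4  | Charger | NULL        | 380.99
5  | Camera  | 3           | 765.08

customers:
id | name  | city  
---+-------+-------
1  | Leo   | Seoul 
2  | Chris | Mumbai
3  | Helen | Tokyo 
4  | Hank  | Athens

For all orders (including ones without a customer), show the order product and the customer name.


LEFT JOIN keeps every row from orders (the left table); where customer_id has no match in customers, the customer columns become NULL. Walk through each order:
  - order 1 (Mouse): customer_id=4 -> matches Hank
  - order 2 (Tablet): customer_id=NULL, no match -> kept with NULL
  - order 3 (Router): customer_id=3 -> matches Helen
  - order 4 (Charger): customer_id=NULL, no match -> kept with NULL
  - order 5 (Camera): customer_id=3 -> matches Helen
All 5 rows appear; 2 have NULL customer.

SQL:
SELECT a.product, b.name AS customer
FROM orders a
LEFT JOIN customers b ON a.customer_id = b.id

Result:
product | customer
--------+---------
Mouse   | Hank    
Tablet  | NULL    
Router  | Helen   
Charger | NULL    
Camera  | Helen   


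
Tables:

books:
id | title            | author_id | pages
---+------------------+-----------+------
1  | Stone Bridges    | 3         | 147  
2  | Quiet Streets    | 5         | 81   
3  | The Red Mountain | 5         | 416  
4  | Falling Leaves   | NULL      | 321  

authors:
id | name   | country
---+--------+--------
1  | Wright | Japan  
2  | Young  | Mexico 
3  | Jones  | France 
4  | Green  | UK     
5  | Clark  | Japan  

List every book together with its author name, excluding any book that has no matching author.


INNER JOIN keeps only books rows whose author_id matches an id in authors. Walk through each book:
  - book 1 (Stone Bridges): author_id=3 -> matches Jones
  - book 2 (Quiet Streets): author_id=5 -> matches Clark
  - book 3 (The Red Mountain): author_id=5 -> matches Clark
  - book 4 (Falling Leaves): author_id=NULL, no match -> dropped
So 1 of 4 rows is dropped.

SQL:
SELECT a.title, b.name AS author
FROM books a
INNER JOIN authors b ON a.author_id = b.id

Result:
title            | author
-----------------+-------
Stone Bridges    | Jones 
Quiet Streets    | Clark 
The Red Mountain | Clark 


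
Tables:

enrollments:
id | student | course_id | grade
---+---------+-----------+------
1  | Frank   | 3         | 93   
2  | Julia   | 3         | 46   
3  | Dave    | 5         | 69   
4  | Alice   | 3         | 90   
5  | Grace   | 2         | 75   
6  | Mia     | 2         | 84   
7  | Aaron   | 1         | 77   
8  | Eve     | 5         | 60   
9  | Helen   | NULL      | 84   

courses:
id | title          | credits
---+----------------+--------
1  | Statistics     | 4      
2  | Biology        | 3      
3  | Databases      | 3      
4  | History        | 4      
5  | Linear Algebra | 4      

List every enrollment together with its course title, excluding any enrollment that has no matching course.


INNER JOIN keeps only enrollments rows whose course_id matches an id in courses. Walk through each enrollment:
  - enrollment 1 (Frank): course_id=3 -> matches Databases
  - enrollment 2 (Julia): course_id=3 -> matches Databases
  - enrollment 3 (Dave): course_id=5 -> matches Linear Algebra
  - enrollment 4 (Alice): course_id=3 -> matches Databases
  - enrollment 5 (Grace): course_id=2 -> matches Biology
  - enrollment 6 (Mia): course_id=2 -> matches Biology
  - enrollment 7 (Aaron): course_id=1 -> matches Statistics
  - enrollment 8 (Eve): course_id=5 -> matches Linear Algebra
  - enrollment 9 (Helen): course_id=NULL, no match -> dropped
So 1 of 9 rows is dropped.

SQL:
SELECT a.student, b.title AS course
FROM enrollments a
INNER JOIN courses b ON a.course_id = b.id

Result:
student | course        
--------+---------------
Frank   | Databases     
Julia   | Databases     
Dave    | Linear Algebra
Alice   | Databases     
Grace   | Biology       
Mia     | Biology       
Aaron   | Statistics    
Eve     | Linear Algebra


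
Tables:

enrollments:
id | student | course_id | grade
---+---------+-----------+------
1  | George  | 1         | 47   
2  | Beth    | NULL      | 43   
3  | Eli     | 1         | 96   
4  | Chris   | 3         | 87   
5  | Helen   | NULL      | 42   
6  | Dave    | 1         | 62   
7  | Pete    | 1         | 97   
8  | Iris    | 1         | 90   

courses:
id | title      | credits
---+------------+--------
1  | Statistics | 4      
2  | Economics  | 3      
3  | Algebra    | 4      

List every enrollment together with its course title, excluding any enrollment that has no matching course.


INNER JOIN keeps only enrollments rows whose course_id matches an id in courses. Walk through each enrollment:
  - enrollment 1 (George): course_id=1 -> matches Statistics
  - enrollment 2 (Beth): course_id=NULL, no match -> dropped
  - enrollment 3 (Eli): course_id=1 -> matches Statistics
  - enrollment 4 (Chris): course_id=3 -> matches Algebra
  - enrollment 5 (Helen): course_id=NULL, no match -> dropped
  - enrollment 6 (Dave): course_id=1 -> matches Statistics
  - enrollment 7 (Pete): course_id=1 -> matches Statistics
  - enrollment 8 (Iris): course_id=1 -> matches Statistics
So 2 of 8 rows are dropped.

SQL:
SELECT a.student, b.title AS course
FROM enrollments a
INNER JOIN courses b ON a.course_id = b.id

Result:
student | course    
--------+-----------
George  | Statistics
Eli     | Statistics
Chris   | Algebra   
Dave    | Statistics
Pete    | Statistics
Iris    | Statistics


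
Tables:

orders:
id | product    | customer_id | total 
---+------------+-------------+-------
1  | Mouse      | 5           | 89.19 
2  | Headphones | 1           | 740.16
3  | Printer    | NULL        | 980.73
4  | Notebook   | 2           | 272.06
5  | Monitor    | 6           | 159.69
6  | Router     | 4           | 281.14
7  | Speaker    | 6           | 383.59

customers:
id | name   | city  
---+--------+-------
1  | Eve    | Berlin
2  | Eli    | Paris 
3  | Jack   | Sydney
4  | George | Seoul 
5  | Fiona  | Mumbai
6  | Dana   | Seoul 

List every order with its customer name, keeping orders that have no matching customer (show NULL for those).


LEFT JOIN keeps every row from orders (the left table); where customer_id has no match in customers, the customer columns become NULL. Walk through each order:
  - order 1 (Mouse): customer_id=5 -> matches Fiona
  - order 2 (Headphones): customer_id=1 -> matches Eve
  - order 3 (Printer): customer_id=NULL, no match -> kept with NULL
  - order 4 (Notebook): customer_id=2 -> matches Eli
  - order 5 (Monitor): customer_id=6 -> matches Dana
  - order 6 (Router): customer_id=4 -> matches George
  - order 7 (Speaker): customer_id=6 -> matches Dana
All 7 rows appear; 1 has NULL customer.

SQL:
SELECT a.product, b.name AS customer
FROM orders a
LEFT JOIN customers b ON a.customer_id = b.id

Result:
product    | customer
-----------+---------
Mouse      | Fiona   
Headphones | Eve     
Printer    | NULL    
Notebook   | Eli     
Monitor    | Dana    
Router     | George  
Speaker    | Dana    


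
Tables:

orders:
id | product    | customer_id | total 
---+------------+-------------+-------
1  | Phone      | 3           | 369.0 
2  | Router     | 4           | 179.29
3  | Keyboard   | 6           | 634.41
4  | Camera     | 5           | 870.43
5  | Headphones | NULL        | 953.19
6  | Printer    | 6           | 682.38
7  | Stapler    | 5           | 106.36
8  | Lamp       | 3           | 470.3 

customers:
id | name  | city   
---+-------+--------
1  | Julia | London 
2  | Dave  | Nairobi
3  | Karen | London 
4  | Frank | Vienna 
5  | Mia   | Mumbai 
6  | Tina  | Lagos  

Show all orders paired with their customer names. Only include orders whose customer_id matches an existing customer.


INNER JOIN keeps only orders rows whose customer_id matches an id in customers. Walk through each order:
  - order 1 (Phone): customer_id=3 -> matches Karen
  - order 2 (Router): customer_id=4 -> matches Frank
  - order 3 (Keyboard): customer_id=6 -> matches Tina
  - order 4 (Camera): customer_id=5 -> matches Mia
  - order 5 (Headphones): customer_id=NULL, no match -> dropped
  - order 6 (Printer): customer_id=6 -> matches Tina
  - order 7 (Stapler): customer_id=5 -> matches Mia
  - order 8 (Lamp): customer_id=3 -> matches Karen
So 1 of 8 rows is dropped.

SQL:
SELECT a.product, b.name AS customer
FROM orders a
INNER JOIN customers b ON a.customer_id = b.id

Result:
product  | customer
---------+---------
Phone    | Karen   
Router   | Frank   
Keyboard | Tina    
Camera   | Mia     
Printer  | Tina    
Stapler  | Mia     
Lamp     | Karen   


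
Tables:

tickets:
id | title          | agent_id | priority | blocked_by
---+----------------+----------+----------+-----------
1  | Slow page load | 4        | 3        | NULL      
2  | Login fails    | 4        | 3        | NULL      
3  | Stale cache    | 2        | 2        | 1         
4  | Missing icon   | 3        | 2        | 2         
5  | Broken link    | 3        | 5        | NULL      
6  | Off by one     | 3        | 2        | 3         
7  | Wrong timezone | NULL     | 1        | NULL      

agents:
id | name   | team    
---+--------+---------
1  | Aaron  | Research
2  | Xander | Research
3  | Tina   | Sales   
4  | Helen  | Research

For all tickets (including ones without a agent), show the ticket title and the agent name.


LEFT JOIN keeps every row from tickets (the left table); where agent_id has no match in agents, the agent columns become NULL. Walk through each ticket:
  - ticket 1 (Slow page load): agent_id=4 -> matches Helen
  - ticket 2 (Login fails): agent_id=4 -> matches Helen
  - ticket 3 (Stale cache): agent_id=2 -> matches Xander
  - ticket 4 (Missing icon): agent_id=3 -> matches Tina
  - ticket 5 (Broken link): agent_id=3 -> matches Tina
  - ticket 6 (Off by one): agent_id=3 -> matches Tina
  - ticket 7 (Wrong timezone): agent_id=NULL, no match -> kept with NULL
All 7 rows appear; 1 has NULL agent.

SQL:
SELECT a.title, b.name AS agent
FROM tickets a
LEFT JOIN agents b ON a.agent_id = b.id

Result:
title          | agent 
---------------+-------
Slow page load | Helen 
Login fails    | Helen 
Stale cache    | Xander
Missing icon   | Tina  
Broken link    | Tina  
Off by one     | Tina  
Wrong timezone | NULL  


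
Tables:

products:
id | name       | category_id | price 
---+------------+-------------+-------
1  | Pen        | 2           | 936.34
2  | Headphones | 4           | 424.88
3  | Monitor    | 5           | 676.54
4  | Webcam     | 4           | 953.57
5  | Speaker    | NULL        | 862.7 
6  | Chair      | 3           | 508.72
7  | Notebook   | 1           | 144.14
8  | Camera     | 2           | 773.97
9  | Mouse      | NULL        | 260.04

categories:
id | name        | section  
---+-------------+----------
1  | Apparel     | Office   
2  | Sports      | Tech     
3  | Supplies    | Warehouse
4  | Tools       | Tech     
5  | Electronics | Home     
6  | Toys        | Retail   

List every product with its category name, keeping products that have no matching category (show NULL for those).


LEFT JOIN keeps every row from products (the left table); where category_id has no match in categories, the category columns become NULL. Walk through each product:
  - product 1 (Pen): category_id=2 -> matches Sports
  - product 2 (Headphones): category_id=4 -> matches Tools
  - product 3 (Monitor): category_id=5 -> matches Electronics
  - product 4 (Webcam): category_id=4 -> matches Tools
  - product 5 (Speaker): category_id=NULL, no match -> kept with NULL
  - product 6 (Chair): category_id=3 -> matches Supplies
  - product 7 (Notebook): category_id=1 -> matches Apparel
  - product 8 (Camera): category_id=2 -> matches Sports
  - product 9 (Mouse): category_id=NULL, no match -> kept with NULL
All 9 rows appear; 2 have NULL category.

SQL:
SELECT a.name, b.name AS category
FROM products a
LEFT JOIN categories b ON a.category_id = b.id

Result:
name       | category   
-----------+------------
Pen        | Sports     
Headphones | Tools      
Monitor    | Electronics
Webcam     | Tools      
Speaker    | NULL       
Chair      | Supplies   
Notebook   | Apparel    
Camera     | Sports     
Mouse      | NULL       


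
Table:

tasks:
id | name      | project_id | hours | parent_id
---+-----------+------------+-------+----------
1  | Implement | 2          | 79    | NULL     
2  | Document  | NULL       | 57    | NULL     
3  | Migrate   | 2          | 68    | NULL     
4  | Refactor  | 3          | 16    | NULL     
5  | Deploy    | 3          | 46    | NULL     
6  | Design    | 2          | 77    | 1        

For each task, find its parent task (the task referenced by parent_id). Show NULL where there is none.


This is a self-join: tasks is joined to a second copy of itself, matching each row's parent_id to another row's id. Use LEFT JOIN so rows with parent_id=NULL are kept.
  - task 1 (Implement): parent_id=NULL -> NULL
  - task 2 (Document): parent_id=NULL -> NULL
  - task 3 (Migrate): parent_id=NULL -> NULL
  - task 4 (Refactor): parent_id=NULL -> NULL
  - task 5 (Deploy): parent_id=NULL -> NULL
  - task 6 (Design): parent_id=1 -> Implement

SQL:
SELECT a.name AS item, b.name AS parent
FROM tasks a
LEFT JOIN tasks b ON a.parent_id = b.id

Result:
item      | parent   
----------+----------
Implement | NULL     
Document  | NULL     
Migrate   | NULL     
Refactor  | NULL     
Deploy    | NULL     
Design    | Implement


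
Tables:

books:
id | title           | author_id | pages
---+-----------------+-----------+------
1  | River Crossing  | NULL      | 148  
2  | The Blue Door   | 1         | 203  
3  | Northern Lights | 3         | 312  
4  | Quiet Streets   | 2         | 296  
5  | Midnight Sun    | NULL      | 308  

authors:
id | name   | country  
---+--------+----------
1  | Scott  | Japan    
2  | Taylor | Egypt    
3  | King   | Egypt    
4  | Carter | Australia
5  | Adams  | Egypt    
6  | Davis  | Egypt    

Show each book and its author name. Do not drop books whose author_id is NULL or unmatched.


LEFT JOIN keeps every row from books (the left table); where author_id has no match in authors, the author columns become NULL. Walk through each book:
  - book 1 (River Crossing): author_id=NULL, no match -> kept with NULL
  - book 2 (The Blue Door): author_id=1 -> matches Scott
  - book 3 (Northern Lights): author_id=3 -> matches King
  - book 4 (Quiet Streets): author_id=2 -> matches Taylor
  - book 5 (Midnight Sun): author_id=NULL, no match -> kept with NULL
All 5 rows appear; 2 have NULL author.

SQL:
SELECT a.title, b.name AS author
FROM books a
LEFT JOIN authors b ON a.author_id = b.id

Result:
title           | author
----------------+-------
River Crossing  | NULL  
The Blue Door   | Scott 
Northern Lights | King  
Quiet Streets   | Taylor
Midnight Sun    | NULL  


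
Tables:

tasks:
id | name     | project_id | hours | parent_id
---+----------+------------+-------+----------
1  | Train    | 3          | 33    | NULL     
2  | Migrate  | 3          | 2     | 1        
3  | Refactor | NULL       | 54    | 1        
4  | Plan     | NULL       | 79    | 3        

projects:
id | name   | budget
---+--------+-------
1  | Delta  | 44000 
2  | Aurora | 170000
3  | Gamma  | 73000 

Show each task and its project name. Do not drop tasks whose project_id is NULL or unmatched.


LEFT JOIN keeps every row from tasks (the left table); where project_id has no match in projects, the project columns become NULL. Walk through each task:
  - task 1 (Train): project_id=3 -> matches Gamma
  - task 2 (Migrate): project_id=3 -> matches Gamma
  - task 3 (Refactor): project_id=NULL, no match -> kept with NULL
  - task 4 (Plan): project_id=NULL, no match -> kept with NULL
All 4 rows appear; 2 have NULL project.

SQL:
SELECT a.name, b.name AS project
FROM tasks a
LEFT JOIN projects b ON a.project_id = b.id

Result:
name     | project
---------+--------
Train    | Gamma  
Migrate  | Gamma  
Refactor | NULL   
Plan     | NULL   


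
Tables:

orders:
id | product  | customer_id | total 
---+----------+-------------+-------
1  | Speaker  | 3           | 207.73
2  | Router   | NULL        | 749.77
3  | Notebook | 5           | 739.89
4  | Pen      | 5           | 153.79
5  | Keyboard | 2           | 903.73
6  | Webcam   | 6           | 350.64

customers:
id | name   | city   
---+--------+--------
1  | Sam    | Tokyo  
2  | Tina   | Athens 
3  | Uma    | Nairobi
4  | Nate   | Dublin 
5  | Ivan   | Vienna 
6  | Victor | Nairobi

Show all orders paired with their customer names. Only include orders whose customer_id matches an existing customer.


INNER JOIN keeps only orders rows whose customer_id matches an id in customers. Walk through each order:
  - order 1 (Speaker): customer_id=3 -> matches Uma
  - order 2 (Router): customer_id=NULL, no match -> dropped
  - order 3 (Notebook): customer_id=5 -> matches Ivan
  - order 4 (Pen): customer_id=5 -> matches Ivan
  - order 5 (Keyboard): customer_id=2 -> matches Tina
  - order 6 (Webcam): customer_id=6 -> matches Victor
So 1 of 6 rows is dropped.

SQL:
SELECT a.product, b.name AS customer
FROM orders a
INNER JOIN customers b ON a.customer_id = b.id

Result:
product  | customer
---------+---------
Speaker  | Uma     
Notebook | Ivan    
Pen      | Ivan    
Keyboard | Tina    
Webcam   | Victor  


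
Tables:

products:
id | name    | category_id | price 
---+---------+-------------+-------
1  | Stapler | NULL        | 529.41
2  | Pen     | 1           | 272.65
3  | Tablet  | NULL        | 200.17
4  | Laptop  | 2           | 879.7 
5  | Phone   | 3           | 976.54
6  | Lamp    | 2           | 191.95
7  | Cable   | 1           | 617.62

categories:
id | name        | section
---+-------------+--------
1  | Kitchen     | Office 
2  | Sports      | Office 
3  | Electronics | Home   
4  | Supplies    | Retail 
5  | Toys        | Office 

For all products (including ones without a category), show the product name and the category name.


LEFT JOIN keeps every row from products (the left table); where category_id has no match in categories, the category columns become NULL. Walk through each product:
  - product 1 (Stapler): category_id=NULL, no match -> kept with NULL
  - product 2 (Pen): category_id=1 -> matches Kitchen
  - product 3 (Tablet): category_id=NULL, no match -> kept with NULL
  - product 4 (Laptop): category_id=2 -> matches Sports
  - product 5 (Phone): category_id=3 -> matches Electronics
  - product 6 (Lamp): category_id=2 -> matches Sports
  - product 7 (Cable): category_id=1 -> matches Kitchen
All 7 rows appear; 2 have NULL category.

SQL:
SELECT a.name, b.name AS category
FROM products a
LEFT JOIN categories b ON a.category_id = b.id

Result:
name    | category   
--------+------------
Stapler | NULL       
Pen     | Kitchen    
Tablet  | NULL       
Laptop  | Sports     
Phone   | Electronics
Lamp    | Sports     
Cable   | Kitchen    


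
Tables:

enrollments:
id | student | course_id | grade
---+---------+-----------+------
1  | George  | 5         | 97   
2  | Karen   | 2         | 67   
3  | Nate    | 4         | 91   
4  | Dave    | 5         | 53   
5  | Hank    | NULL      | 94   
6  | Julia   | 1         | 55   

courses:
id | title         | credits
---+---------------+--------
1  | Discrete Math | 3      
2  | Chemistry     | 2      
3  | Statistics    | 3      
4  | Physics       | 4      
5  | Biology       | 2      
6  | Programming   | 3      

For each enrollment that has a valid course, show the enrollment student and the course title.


INNER JOIN keeps only enrollments rows whose course_id matches an id in courses. Walk through each enrollment:
  - enrollment 1 (George): course_id=5 -> matches Biology
  - enrollment 2 (Karen): course_id=2 -> matches Chemistry
  - enrollment 3 (Nate): course_id=4 -> matches Physics
  - enrollment 4 (Dave): course_id=5 -> matches Biology
  - enrollment 5 (Hank): course_id=NULL, no match -> dropped
  - enrollment 6 (Julia): course_id=1 -> matches Discrete Math
So 1 of 6 rows is dropped.

SQL:
SELECT a.student, b.title AS course
FROM enrollments a
INNER JOIN courses b ON a.course_id = b.id

Result:
student | course       
--------+--------------
George  | Biology      
Karen   | Chemistry    
Nate    | Physics      
Dave    | Biology      
Julia   | Discrete Math


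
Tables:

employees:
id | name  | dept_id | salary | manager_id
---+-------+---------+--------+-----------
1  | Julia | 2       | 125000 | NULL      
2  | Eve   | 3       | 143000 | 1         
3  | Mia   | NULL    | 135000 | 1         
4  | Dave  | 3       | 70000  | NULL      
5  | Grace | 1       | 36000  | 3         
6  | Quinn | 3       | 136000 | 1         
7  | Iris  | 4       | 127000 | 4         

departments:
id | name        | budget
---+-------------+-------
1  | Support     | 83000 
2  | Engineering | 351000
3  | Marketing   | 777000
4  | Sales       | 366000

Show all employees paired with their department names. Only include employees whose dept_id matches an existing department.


INNER JOIN keeps only employees rows whose dept_id matches an id in departments. Walk through each employee:
  - employee 1 (Julia): dept_id=2 -> matches Engineering
  - employee 2 (Eve): dept_id=3 -> matches Marketing
  - employee 3 (Mia): dept_id=NULL, no match -> dropped
  - employee 4 (Dave): dept_id=3 -> matches Marketing
  - employee 5 (Grace): dept_id=1 -> matches Support
  - employee 6 (Quinn): dept_id=3 -> matches Marketing
  - employee 7 (Iris): dept_id=4 -> matches Sales
So 1 of 7 rows is dropped.

SQL:
SELECT a.name, b.name AS department
FROM employees a
INNER JOIN departments b ON a.dept_id = b.id

Result:
name  | department 
------+------------
Julia | Engineering
Eve   | Marketing  
Dave  | Marketing  
Grace | Support    
Quinn | Marketing  
Iris  | Sales      


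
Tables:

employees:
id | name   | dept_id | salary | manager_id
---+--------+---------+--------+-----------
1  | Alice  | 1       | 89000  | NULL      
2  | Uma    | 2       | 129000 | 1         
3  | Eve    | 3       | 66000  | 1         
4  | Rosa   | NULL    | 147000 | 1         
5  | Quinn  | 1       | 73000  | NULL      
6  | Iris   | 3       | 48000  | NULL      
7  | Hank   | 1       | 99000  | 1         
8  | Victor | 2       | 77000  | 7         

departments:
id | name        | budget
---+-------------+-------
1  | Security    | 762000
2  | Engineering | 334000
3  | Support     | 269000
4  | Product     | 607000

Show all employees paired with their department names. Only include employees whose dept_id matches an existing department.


INNER JOIN keeps only employees rows whose dept_id matches an id in departments. Walk through each employee:
  - employee 1 (Alice): dept_id=1 -> matches Security
  - employee 2 (Uma): dept_id=2 -> matches Engineering
  - employee 3 (Eve): dept_id=3 -> matches Support
  - employee 4 (Rosa): dept_id=NULL, no match -> dropped
  - employee 5 (Quinn): dept_id=1 -> matches Security
  - employee 6 (Iris): dept_id=3 -> matches Support
  - employee 7 (Hank): dept_id=1 -> matches Security
  - employee 8 (Victor): dept_id=2 -> matches Engineering
So 1 of 8 rows is dropped.

SQL:
SELECT a.name, b.name AS department
FROM employees a
INNER JOIN departments b ON a.dept_id = b.id

Result:
name   | department 
-------+------------
Alice  | Security   
Uma    | Engineering
Eve    | Support    
Quinn  | Security   
Iris   | Support    
Hank   | Security   
Victor | Engineering


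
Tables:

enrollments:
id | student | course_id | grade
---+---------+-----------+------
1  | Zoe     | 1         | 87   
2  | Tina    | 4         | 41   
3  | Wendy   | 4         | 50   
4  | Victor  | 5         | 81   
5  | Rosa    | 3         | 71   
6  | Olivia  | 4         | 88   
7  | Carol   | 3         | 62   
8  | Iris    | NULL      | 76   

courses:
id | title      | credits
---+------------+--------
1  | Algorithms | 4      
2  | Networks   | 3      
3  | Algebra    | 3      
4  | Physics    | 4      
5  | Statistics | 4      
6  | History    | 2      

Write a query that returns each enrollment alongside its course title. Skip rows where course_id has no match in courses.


INNER JOIN keeps only enrollments rows whose course_id matches an id in courses. Walk through each enrollment:
  - enrollment 1 (Zoe): course_id=1 -> matches Algorithms
  - enrollment 2 (Tina): course_id=4 -> matches Physics
  - enrollment 3 (Wendy): course_id=4 -> matches Physics
  - enrollment 4 (Victor): course_id=5 -> matches Statistics
  - enrollment 5 (Rosa): course_id=3 -> matches Algebra
  - enrollment 6 (Olivia): course_id=4 -> matches Physics
  - enrollment 7 (Carol): course_id=3 -> matches Algebra
  - enrollment 8 (Iris): course_id=NULL, no match -> dropped
So 1 of 8 rows is dropped.

SQL:
SELECT a.student, b.title AS course
FROM enrollments a
INNER JOIN courses b ON a.course_id = b.id

Result:
student | course    
--------+-----------
Zoe     | Algorithms
Tina    | Physics   
Wendy   | Physics   
Victor  | Statistics
Rosa    | Algebra   
Olivia  | Physics   
Carol   | Algebra   


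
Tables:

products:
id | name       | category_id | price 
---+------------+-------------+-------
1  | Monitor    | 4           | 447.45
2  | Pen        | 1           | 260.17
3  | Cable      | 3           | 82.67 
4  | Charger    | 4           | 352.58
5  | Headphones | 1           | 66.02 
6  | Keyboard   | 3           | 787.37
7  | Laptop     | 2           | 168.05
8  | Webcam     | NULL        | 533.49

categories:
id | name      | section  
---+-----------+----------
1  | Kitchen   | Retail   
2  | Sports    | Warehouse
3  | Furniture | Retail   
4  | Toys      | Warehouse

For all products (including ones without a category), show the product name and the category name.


LEFT JOIN keeps every row from products (the left table); where category_id has no match in categories, the category columns become NULL. Walk through each product:
  - product 1 (Monitor): category_id=4 -> matches Toys
  - product 2 (Pen): category_id=1 -> matches Kitchen
  - product 3 (Cable): category_id=3 -> matches Furniture
  - product 4 (Charger): category_id=4 -> matches Toys
  - product 5 (Headphones): category_id=1 -> matches Kitchen
  - product 6 (Keyboard): category_id=3 -> matches Furniture
  - product 7 (Laptop): category_id=2 -> matches Sports
  - product 8 (Webcam): category_id=NULL, no match -> kept with NULL
All 8 rows appear; 1 has NULL category.

SQL:
SELECT a.name, b.name AS category
FROM products a
LEFT JOIN categories b ON a.category_id = b.id

Result:
name       | category 
-----------+----------
Monitor    | Toys     
Pen        | Kitchen  
Cable      | Furniture
Charger    | Toys     
Headphones | Kitchen  
Keyboard   | Furniture
Laptop     | Sports   
Webcam     | NULL     


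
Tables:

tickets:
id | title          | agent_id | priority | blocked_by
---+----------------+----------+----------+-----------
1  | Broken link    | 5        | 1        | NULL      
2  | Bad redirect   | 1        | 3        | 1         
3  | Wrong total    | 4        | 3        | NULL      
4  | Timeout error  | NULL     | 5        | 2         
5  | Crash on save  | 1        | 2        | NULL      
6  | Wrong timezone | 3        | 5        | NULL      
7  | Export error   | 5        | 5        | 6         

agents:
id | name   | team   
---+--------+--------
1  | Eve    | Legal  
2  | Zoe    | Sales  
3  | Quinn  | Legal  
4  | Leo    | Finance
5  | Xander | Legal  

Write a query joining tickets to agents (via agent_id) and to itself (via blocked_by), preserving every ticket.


Two LEFT JOINs from the same base table tickets: one to agents via agent_id, one to tickets itself via blocked_by. Both are LEFT so every ticket is preserved.
Match against agents:
  - ticket 1 (Broken link): agent_id=5 -> matches Xander
  - ticket 2 (Bad redirect): agent_id=1 -> matches Eve
  - ticket 3 (Wrong total): agent_id=4 -> matches Leo
  - ticket 4 (Timeout error): agent_id=NULL, no match -> kept with NULL
  - ticket 5 (Crash on save): agent_id=1 -> matches Eve
  - ticket 6 (Wrong timezone): agent_id=3 -> matches Quinn
  - ticket 7 (Export error): agent_id=5 -> matches Xander
Match against tickets (self):
  - ticket 1 (Broken link): blocked_by=NULL -> NULL
  - ticket 2 (Bad redirect): blocked_by=1 -> Broken link
  - ticket 3 (Wrong total): blocked_by=NULL -> NULL
  - ticket 4 (Timeout error): blocked_by=2 -> Bad redirect
  - ticket 5 (Crash on save): blocked_by=NULL -> NULL
  - ticket 6 (Wrong timezone): blocked_by=NULL -> NULL
  - ticket 7 (Export error): blocked_by=6 -> Wrong timezone

SQL:
SELECT a.title, b.name AS agent, c.title AS blocked_by
FROM tickets a
LEFT JOIN agents b ON a.agent_id = b.id
LEFT JOIN tickets c ON a.blocked_by = c.id

Result:
title          | agent  | blocked_by    
---------------+--------+---------------
Broken link    | Xander | NULL          
Bad redirect   | Eve    | Broken link   
Wrong total    | Leo    | NULL          
Timeout error  | NULL   | Bad redirect  
Crash on save  | Eve    | NULL          
Wrong timezone | Quinn  | NULL          
Export error   | Xander | Wrong timezone


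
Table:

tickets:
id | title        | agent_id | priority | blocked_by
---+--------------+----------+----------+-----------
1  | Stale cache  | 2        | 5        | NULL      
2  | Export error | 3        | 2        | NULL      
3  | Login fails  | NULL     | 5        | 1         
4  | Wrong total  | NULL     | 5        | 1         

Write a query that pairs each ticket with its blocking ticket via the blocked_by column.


This is a self-join: tickets is joined to a second copy of itself, matching each row's blocked_by to another row's id. Use LEFT JOIN so rows with blocked_by=NULL are kept.
  - ticket 1 (Stale cache): blocked_by=NULL -> NULL
  - ticket 2 (Export error): blocked_by=NULL -> NULL
  - ticket 3 (Login fails): blocked_by=1 -> Stale cache
  - ticket 4 (Wrong total): blocked_by=1 -> Stale cache

SQL:
SELECT a.title AS item, b.title AS blocked_by
FROM tickets a
LEFT JOIN tickets b ON a.blocked_by = b.id

Result:
item         | blocked_by 
-------------+------------
Stale cache  | NULL       
Export error | NULL       
Login fails  | Stale cache
Wrong total  | Stale cache


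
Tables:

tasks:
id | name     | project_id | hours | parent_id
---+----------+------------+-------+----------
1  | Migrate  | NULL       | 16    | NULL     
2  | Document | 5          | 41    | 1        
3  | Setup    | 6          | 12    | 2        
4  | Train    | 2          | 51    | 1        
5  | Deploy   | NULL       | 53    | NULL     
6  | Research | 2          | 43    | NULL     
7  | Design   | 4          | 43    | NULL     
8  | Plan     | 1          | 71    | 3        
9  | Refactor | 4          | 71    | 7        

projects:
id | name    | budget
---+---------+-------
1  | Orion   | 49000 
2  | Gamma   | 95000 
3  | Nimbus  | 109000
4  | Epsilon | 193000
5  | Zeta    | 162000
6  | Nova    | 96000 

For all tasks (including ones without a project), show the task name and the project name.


LEFT JOIN keeps every row from tasks (the left table); where project_id has no match in projects, the project columns become NULL. Walk through each task:
  - task 1 (Migrate): project_id=NULL, no match -> kept with NULL
  - task 2 (Document): project_id=5 -> matches Zeta
  - task 3 (Setup): project_id=6 -> matches Nova
  - task 4 (Train): project_id=2 -> matches Gamma
  - task 5 (Deploy): project_id=NULL, no match -> kept with NULL
  - task 6 (Research): project_id=2 -> matches Gamma
  - task 7 (Design): project_id=4 -> matches Epsilon
  - task 8 (Plan): project_id=1 -> matches Orion
  - task 9 (Refactor): project_id=4 -> matches Epsilon
All 9 rows appear; 2 have NULL project.

SQL:
SELECT a.name, b.name AS project
FROM tasks a
LEFT JOIN projects b ON a.project_id = b.id

Result:
name     | project
---------+--------
Migrate  | NULL   
Document | Zeta   
Setup    | Nova   
Train    | Gamma  
Deploy   | NULL   
Research | Gamma  
Design   | Epsilon
Plan     | Orion  
Refactor | Epsilon


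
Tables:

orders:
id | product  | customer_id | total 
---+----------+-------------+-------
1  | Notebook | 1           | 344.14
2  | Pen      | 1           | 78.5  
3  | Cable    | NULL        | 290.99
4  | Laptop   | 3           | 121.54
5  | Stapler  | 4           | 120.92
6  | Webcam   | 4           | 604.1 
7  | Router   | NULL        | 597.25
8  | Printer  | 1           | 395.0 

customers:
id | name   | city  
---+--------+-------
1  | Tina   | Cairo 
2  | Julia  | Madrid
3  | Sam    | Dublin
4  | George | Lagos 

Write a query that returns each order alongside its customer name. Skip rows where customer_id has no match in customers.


INNER JOIN keeps only orders rows whose customer_id matches an id in customers. Walk through each order:
  - order 1 (Notebook): customer_id=1 -> matches Tina
  - order 2 (Pen): customer_id=1 -> matches Tina
  - order 3 (Cable): customer_id=NULL, no match -> dropped
  - order 4 (Laptop): customer_id=3 -> matches Sam
  - order 5 (Stapler): customer_id=4 -> matches George
  - order 6 (Webcam): customer_id=4 -> matches George
  - order 7 (Router): customer_id=NULL, no match -> dropped
  - order 8 (Printer): customer_id=1 -> matches Tina
So 2 of 8 rows are dropped.

SQL:
SELECT a.product, b.name AS customer
FROM orders a
INNER JOIN customers b ON a.customer_id = b.id

Result:
product  | customer
---------+---------
Notebook | Tina    
Pen      | Tina    
Laptop   | Sam     
Stapler  | George  
Webcam   | George  
Printer  | Tina    


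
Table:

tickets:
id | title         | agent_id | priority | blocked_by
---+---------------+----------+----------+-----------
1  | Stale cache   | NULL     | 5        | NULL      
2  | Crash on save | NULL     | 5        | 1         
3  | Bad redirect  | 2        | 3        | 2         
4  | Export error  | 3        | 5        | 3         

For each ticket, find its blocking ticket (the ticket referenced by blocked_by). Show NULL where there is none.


This is a self-join: tickets is joined to a second copy of itself, matching each row's blocked_by to another row's id. Use LEFT JOIN so rows with blocked_by=NULL are kept.
  - ticket 1 (Stale cache): blocked_by=NULL -> NULL
  - ticket 2 (Crash on save): blocked_by=1 -> Stale cache
  - ticket 3 (Bad redirect): blocked_by=2 -> Crash on save
  - ticket 4 (Export error): blocked_by=3 -> Bad redirect

SQL:
SELECT a.title AS item, b.title AS blocked_by
FROM tickets a
LEFT JOIN tickets b ON a.blocked_by = b.id

Result:
item          | blocked_by   
--------------+--------------
Stale cache   | NULL         
Crash on save | Stale cache  
Bad redirect  | Crash on save
Export error  | Bad redirect 


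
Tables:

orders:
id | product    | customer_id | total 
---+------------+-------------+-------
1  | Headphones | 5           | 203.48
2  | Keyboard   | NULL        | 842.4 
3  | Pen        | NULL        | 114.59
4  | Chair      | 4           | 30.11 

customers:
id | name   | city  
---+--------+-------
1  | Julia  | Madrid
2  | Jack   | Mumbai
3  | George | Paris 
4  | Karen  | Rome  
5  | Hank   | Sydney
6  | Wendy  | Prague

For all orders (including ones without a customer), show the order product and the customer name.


LEFT JOIN keeps every row from orders (the left table); where customer_id has no match in customers, the customer columns become NULL. Walk through each order:
  - order 1 (Headphones): customer_id=5 -> matches Hank
  - order 2 (Keyboard): customer_id=NULL, no match -> kept with NULL
  - order 3 (Pen): customer_id=NULL, no match -> kept with NULL
  - order 4 (Chair): customer_id=4 -> matches Karen
All 4 rows appear; 2 have NULL customer.

SQL:
SELECT a.product, b.name AS customer
FROM orders a
LEFT JOIN customers b ON a.customer_id = b.id

Result:
product    | customer
-----------+---------
Headphones | Hank    
Keyboard   | NULL    
Pen        | NULL    
Chair      | Karen   
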